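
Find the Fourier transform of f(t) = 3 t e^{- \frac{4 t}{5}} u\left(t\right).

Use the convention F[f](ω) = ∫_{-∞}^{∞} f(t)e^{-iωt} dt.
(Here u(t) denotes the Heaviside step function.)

F(ω) = \frac{75}{\left(5 i \omega + 4\right)^{2}}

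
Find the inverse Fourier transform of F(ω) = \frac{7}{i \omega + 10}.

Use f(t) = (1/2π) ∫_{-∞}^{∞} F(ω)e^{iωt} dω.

f(t) = 7 e^{- 10 t} u\left(t\right)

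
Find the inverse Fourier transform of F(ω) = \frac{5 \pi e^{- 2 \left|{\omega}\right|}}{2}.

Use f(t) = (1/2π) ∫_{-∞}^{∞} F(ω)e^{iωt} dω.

f(t) = \frac{5}{t^{2} + 4}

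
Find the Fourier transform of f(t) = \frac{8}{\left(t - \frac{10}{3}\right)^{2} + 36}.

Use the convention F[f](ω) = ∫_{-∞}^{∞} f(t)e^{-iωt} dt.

F(ω) = \frac{4 \pi e^{- \frac{10 i \omega}{3} - 6 \left|{\omega}\right|}}{3}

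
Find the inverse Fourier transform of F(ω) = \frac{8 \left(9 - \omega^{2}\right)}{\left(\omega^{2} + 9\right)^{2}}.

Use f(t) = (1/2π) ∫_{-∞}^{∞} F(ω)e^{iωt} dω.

f(t) = 4 e^{- 3 \left|{t}\right|} \left|{t}\right|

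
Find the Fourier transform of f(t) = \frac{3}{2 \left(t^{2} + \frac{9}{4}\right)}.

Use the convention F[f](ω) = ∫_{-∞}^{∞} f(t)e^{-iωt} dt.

F(ω) = \pi e^{- \frac{3 \left|{\omega}\right|}{2}}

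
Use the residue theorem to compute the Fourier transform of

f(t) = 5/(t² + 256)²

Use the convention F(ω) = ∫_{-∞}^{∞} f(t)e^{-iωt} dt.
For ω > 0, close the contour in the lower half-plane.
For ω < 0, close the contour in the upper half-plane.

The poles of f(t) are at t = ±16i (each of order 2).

Let g(z) = f(z)e^{-iωz}; for large |z| the factor e^{-iωz} decays in the lower half-plane when ω > 0 and in the upper half-plane when ω < 0.

Case ω > 0 (lower half-plane, clockwise contour ⇒ F(ω) = -2πi·ΣRes):
  Res_{z = - 16 i} g(z) = \frac{5 i \left(16 \omega + 1\right) e^{- 16 \omega}}{16384} (pole of order 2)
  F(ω) = -2πi·ΣRes = \frac{5 \pi \left(16 \omega + 1\right) e^{- 16 \omega}}{8192}

Case ω < 0 (upper half-plane, counterclockwise contour ⇒ F(ω) = +2πi·ΣRes):
  Res_{z = 16 i} g(z) = \frac{5 i \left(16 \omega - 1\right) e^{16 \omega}}{16384} (pole of order 2)
  F(ω) = 2πi·ΣRes = \frac{5 \pi \left(1 - 16 \omega\right) e^{16 \omega}}{8192}

Both cases combine into a single formula in |ω|:

F(ω) = \frac{5 \pi \left(16 \left|{\omega}\right| + 1\right) e^{- 16 \left|{\omega}\right|}}{8192}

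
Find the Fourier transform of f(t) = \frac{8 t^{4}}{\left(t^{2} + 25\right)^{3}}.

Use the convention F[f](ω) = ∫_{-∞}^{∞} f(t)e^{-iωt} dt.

F(ω) = \frac{\pi \left(25 \omega^{2} - 25 \left|{\omega}\right| + 3\right) e^{- 5 \left|{\omega}\right|}}{5}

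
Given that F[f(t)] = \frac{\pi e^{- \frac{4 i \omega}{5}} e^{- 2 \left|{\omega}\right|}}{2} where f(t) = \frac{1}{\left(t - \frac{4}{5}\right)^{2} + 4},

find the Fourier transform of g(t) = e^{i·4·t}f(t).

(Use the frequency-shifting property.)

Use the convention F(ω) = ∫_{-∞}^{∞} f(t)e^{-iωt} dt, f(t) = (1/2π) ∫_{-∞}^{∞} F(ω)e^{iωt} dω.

F[g](ω) = \frac{\pi e^{- \frac{4 i \left(\omega - 4\right)}{5} - 2 \left|{\omega - 4}\right|}}{2}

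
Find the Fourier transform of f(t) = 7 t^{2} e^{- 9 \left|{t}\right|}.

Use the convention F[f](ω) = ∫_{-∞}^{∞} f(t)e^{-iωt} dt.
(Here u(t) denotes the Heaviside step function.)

F(ω) = \frac{756 \left(27 - \omega^{2}\right)}{\left(\omega^{2} + 81\right)^{3}}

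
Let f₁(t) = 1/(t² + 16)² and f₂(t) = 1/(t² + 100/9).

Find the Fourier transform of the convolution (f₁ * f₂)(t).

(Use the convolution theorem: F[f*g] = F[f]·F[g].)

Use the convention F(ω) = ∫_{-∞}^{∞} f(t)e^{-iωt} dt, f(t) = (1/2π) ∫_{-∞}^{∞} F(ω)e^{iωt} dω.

F[f₁*f₂](ω) = \frac{3 \pi^{2} \left(4 \left|{\omega}\right| + 1\right) e^{- \frac{22 \left|{\omega}\right|}{3}}}{1280}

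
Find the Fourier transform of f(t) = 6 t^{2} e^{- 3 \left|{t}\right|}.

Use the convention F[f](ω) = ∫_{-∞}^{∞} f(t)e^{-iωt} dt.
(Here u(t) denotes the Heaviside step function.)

F(ω) = \frac{216 \left(3 - \omega^{2}\right)}{\left(\omega^{2} + 9\right)^{3}}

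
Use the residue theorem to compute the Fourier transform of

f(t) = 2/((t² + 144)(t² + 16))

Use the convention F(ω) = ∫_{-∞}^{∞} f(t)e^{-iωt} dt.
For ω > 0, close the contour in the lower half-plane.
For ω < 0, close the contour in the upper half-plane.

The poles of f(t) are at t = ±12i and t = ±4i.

Let g(z) = f(z)e^{-iωz}; for large |z| the factor e^{-iωz} decays in the lower half-plane when ω > 0 and in the upper half-plane when ω < 0.

Case ω > 0 (lower half-plane, clockwise contour ⇒ F(ω) = -2πi·ΣRes):
  Res_{z = - 12 i} g(z) = - \frac{i e^{- 12 \omega}}{1536}
  Res_{z = - 4 i} g(z) = \frac{i e^{- 4 \omega}}{512}
  F(ω) = -2πi·ΣRes = \frac{\pi \left(3 e^{8 \omega} - 1\right) e^{- 12 \omega}}{768}

Case ω < 0 (upper half-plane, counterclockwise contour ⇒ F(ω) = +2πi·ΣRes):
  Res_{z = 12 i} g(z) = \frac{i e^{12 \omega}}{1536}
  Res_{z = 4 i} g(z) = - \frac{i e^{4 \omega}}{512}
  F(ω) = 2πi·ΣRes = \frac{\pi \left(3 - e^{8 \omega}\right) e^{4 \omega}}{768}

Both cases combine into a single formula in |ω|:

F(ω) = \frac{\pi \left(3 e^{8 \left|{\omega}\right|} - 1\right) e^{- 12 \left|{\omega}\right|}}{768}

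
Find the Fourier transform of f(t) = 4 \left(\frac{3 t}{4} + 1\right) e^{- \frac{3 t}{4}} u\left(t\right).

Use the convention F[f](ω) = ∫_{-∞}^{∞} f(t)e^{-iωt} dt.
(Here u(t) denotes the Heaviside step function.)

F(ω) = \frac{32 \left(- 2 i \omega - 3\right)}{16 \omega^{2} - 24 i \omega - 9}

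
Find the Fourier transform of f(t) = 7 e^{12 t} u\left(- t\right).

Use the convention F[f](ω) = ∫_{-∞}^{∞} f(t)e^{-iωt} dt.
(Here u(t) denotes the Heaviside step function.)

F(ω) = - \frac{7}{i \omega - 12}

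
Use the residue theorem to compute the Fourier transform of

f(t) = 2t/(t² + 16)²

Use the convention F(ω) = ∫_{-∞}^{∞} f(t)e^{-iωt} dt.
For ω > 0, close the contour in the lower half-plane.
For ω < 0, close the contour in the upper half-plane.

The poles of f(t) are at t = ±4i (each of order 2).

Let g(z) = f(z)e^{-iωz}; for large |z| the factor e^{-iωz} decays in the lower half-plane when ω > 0 and in the upper half-plane when ω < 0.

Case ω > 0 (lower half-plane, clockwise contour ⇒ F(ω) = -2πi·ΣRes):
  Res_{z = - 4 i} g(z) = \frac{\omega e^{- 4 \omega}}{8} (pole of order 2)
  F(ω) = -2πi·ΣRes = - \frac{i \pi \omega e^{- 4 \omega}}{4}

Case ω < 0 (upper half-plane, counterclockwise contour ⇒ F(ω) = +2πi·ΣRes):
  Res_{z = 4 i} g(z) = - \frac{\omega e^{4 \omega}}{8} (pole of order 2)
  F(ω) = 2πi·ΣRes = - \frac{i \pi \omega e^{4 \omega}}{4}

Both cases combine into a single formula in |ω|:

F(ω) = - \frac{i \pi \omega e^{- 4 \left|{\omega}\right|}}{4}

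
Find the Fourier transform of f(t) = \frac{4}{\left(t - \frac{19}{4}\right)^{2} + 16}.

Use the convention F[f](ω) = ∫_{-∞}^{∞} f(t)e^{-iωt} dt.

F(ω) = \pi e^{- \frac{19 i \omega}{4} - 4 \left|{\omega}\right|}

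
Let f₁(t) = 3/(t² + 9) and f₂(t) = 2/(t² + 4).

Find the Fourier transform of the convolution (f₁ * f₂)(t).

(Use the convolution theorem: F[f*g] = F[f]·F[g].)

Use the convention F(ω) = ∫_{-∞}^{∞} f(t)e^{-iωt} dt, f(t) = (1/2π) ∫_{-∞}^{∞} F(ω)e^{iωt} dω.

F[f₁*f₂](ω) = \pi^{2} e^{- 5 \left|{\omega}\right|}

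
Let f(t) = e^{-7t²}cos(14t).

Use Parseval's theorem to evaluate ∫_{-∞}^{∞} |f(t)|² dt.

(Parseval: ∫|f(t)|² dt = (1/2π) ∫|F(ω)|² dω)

∫|f(t)|² dt = \frac{\sqrt{14} \sqrt{\pi} \left(1 + e^{14}\right)}{28 e^{14}}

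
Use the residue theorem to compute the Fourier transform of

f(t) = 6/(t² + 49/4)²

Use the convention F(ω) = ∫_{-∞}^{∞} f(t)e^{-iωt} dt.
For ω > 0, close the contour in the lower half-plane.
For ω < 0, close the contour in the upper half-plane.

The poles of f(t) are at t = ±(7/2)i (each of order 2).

Let g(z) = f(z)e^{-iωz}; for large |z| the factor e^{-iωz} decays in the lower half-plane when ω > 0 and in the upper half-plane when ω < 0.

Case ω > 0 (lower half-plane, clockwise contour ⇒ F(ω) = -2πi·ΣRes):
  Res_{z = - \frac{7 i}{2}} g(z) = \frac{6 i \left(7 \omega + 2\right) e^{- \frac{7 \omega}{2}}}{343} (pole of order 2)
  F(ω) = -2πi·ΣRes = \frac{12 \pi \left(7 \omega + 2\right) e^{- \frac{7 \omega}{2}}}{343}

Case ω < 0 (upper half-plane, counterclockwise contour ⇒ F(ω) = +2πi·ΣRes):
  Res_{z = \frac{7 i}{2}} g(z) = \frac{6 i \left(7 \omega - 2\right) e^{\frac{7 \omega}{2}}}{343} (pole of order 2)
  F(ω) = 2πi·ΣRes = \frac{12 \pi \left(2 - 7 \omega\right) e^{\frac{7 \omega}{2}}}{343}

Both cases combine into a single formula in |ω|:

F(ω) = \frac{12 \pi \left(7 \left|{\omega}\right| + 2\right) e^{- \frac{7 \left|{\omega}\right|}{2}}}{343}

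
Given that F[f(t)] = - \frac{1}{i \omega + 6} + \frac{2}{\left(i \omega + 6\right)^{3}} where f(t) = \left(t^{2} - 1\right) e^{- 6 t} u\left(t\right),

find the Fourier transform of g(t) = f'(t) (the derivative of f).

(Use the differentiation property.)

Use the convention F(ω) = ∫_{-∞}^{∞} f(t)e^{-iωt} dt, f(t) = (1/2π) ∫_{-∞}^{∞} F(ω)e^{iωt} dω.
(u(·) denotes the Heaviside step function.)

F[g](ω) = \frac{i \omega \left(2 i \omega - \left(i \omega + 6\right)^{3} + 12\right)}{\left(i \omega + 6\right)^{4}}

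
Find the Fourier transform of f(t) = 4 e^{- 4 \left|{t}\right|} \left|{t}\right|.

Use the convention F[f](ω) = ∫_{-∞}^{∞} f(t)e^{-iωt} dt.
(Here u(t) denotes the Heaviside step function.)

F(ω) = \frac{8 \left(16 - \omega^{2}\right)}{\left(\omega^{2} + 16\right)^{2}}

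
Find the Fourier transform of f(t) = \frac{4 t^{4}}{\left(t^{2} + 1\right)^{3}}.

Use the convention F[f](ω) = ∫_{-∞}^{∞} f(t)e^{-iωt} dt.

F(ω) = \frac{\pi \left(\omega^{2} - 5 \left|{\omega}\right| + 3\right) e^{- \left|{\omega}\right|}}{2}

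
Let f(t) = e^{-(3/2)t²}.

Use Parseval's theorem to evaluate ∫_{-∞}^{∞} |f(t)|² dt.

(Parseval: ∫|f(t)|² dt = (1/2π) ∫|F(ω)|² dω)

∫|f(t)|² dt = \frac{\sqrt{3} \sqrt{\pi}}{3}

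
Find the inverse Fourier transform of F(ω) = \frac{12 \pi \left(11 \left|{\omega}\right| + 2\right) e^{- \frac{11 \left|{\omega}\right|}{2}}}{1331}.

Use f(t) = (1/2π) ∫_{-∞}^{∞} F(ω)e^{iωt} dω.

f(t) = \frac{6}{\left(t^{2} + \frac{121}{4}\right)^{2}}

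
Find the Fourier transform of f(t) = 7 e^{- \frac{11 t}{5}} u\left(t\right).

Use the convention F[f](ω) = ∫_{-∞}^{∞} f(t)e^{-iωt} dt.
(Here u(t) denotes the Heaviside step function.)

F(ω) = \frac{35}{5 i \omega + 11}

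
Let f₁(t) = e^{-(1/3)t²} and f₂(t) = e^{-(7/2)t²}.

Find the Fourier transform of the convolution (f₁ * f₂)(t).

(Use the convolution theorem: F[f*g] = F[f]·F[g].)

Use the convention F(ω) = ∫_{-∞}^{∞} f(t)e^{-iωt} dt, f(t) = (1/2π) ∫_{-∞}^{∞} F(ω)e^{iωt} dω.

F[f₁*f₂](ω) = \frac{\sqrt{42} \pi e^{- \frac{23 \omega^{2}}{28}}}{7}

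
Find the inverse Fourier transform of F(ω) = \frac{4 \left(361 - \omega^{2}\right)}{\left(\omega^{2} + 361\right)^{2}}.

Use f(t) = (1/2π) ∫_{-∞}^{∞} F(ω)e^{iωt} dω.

f(t) = 2 e^{- 19 \left|{t}\right|} \left|{t}\right|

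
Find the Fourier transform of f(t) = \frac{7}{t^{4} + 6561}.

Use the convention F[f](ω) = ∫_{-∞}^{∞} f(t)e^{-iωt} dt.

F(ω) = \frac{7 \pi e^{- \frac{9 \sqrt{2} \left|{\omega}\right|}{2}} \sin{\left(\frac{9 \sqrt{2} \left|{\omega}\right|}{2} + \frac{\pi}{4} \right)}}{729}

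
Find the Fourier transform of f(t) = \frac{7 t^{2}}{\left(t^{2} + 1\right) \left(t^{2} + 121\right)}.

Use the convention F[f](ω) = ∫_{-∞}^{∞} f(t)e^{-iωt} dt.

F(ω) = \frac{7 \pi \left(11 - e^{10 \left|{\omega}\right|}\right) e^{- 11 \left|{\omega}\right|}}{120}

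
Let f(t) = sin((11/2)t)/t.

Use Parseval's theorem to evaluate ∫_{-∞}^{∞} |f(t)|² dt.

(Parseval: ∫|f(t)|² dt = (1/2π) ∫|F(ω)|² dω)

∫|f(t)|² dt = \frac{11 \pi}{2}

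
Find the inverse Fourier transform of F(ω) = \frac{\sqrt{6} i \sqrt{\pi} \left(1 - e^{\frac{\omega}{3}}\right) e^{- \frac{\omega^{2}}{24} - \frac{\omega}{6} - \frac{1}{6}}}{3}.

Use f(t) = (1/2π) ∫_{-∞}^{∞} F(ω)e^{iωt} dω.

f(t) = 4 e^{- 6 t^{2}} \sin{\left(2 t \right)}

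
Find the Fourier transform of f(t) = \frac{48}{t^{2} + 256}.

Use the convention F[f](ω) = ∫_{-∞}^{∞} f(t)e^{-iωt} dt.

F(ω) = 3 \pi e^{- 16 \left|{\omega}\right|}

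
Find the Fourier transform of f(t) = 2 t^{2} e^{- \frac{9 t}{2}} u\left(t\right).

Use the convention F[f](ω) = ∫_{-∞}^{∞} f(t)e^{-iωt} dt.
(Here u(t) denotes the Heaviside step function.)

F(ω) = \frac{32}{\left(2 i \omega + 9\right)^{3}}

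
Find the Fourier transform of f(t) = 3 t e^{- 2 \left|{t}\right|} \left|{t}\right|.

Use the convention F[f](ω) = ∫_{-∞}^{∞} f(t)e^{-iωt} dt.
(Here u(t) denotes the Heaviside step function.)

F(ω) = \frac{12 i \omega \left(\omega^{2} - 12\right)}{\left(\omega^{2} + 4\right)^{3}}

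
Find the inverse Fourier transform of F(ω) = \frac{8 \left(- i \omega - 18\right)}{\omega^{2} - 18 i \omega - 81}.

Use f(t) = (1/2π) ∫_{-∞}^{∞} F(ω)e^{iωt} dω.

f(t) = 8 \left(9 t + 1\right) e^{- 9 t} u\left(t\right)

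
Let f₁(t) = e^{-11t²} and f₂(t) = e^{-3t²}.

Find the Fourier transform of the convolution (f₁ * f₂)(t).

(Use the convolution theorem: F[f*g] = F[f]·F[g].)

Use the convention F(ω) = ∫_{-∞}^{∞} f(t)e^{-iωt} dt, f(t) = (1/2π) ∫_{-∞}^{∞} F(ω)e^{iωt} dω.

F[f₁*f₂](ω) = \frac{\sqrt{33} \pi e^{- \frac{7 \omega^{2}}{66}}}{33}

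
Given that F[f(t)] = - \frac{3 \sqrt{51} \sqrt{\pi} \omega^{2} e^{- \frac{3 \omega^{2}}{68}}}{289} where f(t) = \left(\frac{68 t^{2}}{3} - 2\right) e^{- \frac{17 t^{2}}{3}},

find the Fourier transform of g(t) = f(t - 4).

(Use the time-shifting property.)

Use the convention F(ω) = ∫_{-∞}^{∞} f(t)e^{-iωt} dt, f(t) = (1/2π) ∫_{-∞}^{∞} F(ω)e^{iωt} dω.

F[g](ω) = - \frac{3 \sqrt{51} \sqrt{\pi} \omega^{2} e^{- \frac{\omega \left(3 \omega + 272 i\right)}{68}}}{289}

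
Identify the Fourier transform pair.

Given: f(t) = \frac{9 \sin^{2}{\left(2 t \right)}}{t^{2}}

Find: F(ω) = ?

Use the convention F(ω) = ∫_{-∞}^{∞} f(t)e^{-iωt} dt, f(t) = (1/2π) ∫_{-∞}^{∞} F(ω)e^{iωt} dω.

F(ω) = \begin{cases} \frac{9 \pi \left(4 - \left|{\omega}\right|\right)}{2} & \text{for}\: \omega > -4 \wedge \omega < 4 \\0 & \text{otherwise} \end{cases}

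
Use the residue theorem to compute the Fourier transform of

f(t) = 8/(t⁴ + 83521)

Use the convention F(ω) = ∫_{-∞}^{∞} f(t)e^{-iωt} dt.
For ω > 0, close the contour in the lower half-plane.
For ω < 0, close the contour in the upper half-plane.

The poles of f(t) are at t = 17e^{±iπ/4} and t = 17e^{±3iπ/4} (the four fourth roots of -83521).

Let g(z) = f(z)e^{-iωz}; for large |z| the factor e^{-iωz} decays in the lower half-plane when ω > 0 and in the upper half-plane when ω < 0.

Case ω > 0 (lower half-plane, clockwise contour ⇒ F(ω) = -2πi·ΣRes):
  Res_{z = - \frac{17 \sqrt{2}}{2} - \frac{17 \sqrt{2} i}{2}} g(z) = \frac{\sqrt{2} \left(1 + i\right) e^{\frac{17 \sqrt{2} \omega \left(-1 + i\right)}{2}}}{4913}
  Res_{z = \frac{17 \sqrt{2}}{2} - \frac{17 \sqrt{2} i}{2}} g(z) = \frac{\sqrt{2} \left(-1 + i\right) e^{- \frac{17 \sqrt{2} \omega \left(1 + i\right)}{2}}}{4913}
  F(ω) = -2πi·ΣRes = \frac{2 \sqrt{2} \pi \left(\left(1 - i\right) e^{17 \sqrt{2} i \omega} + 1 + i\right) e^{- \frac{17 \sqrt{2} \omega \left(1 + i\right)}{2}}}{4913} = \frac{8 \pi e^{- \frac{17 \sqrt{2} \omega}{2}} \sin{\left(\frac{17 \sqrt{2} \omega}{2} + \frac{\pi}{4} \right)}}{4913}

Case ω < 0 (upper half-plane, counterclockwise contour ⇒ F(ω) = +2πi·ΣRes):
  Res_{z = \frac{17 \sqrt{2}}{2} + \frac{17 \sqrt{2} i}{2}} g(z) = - \frac{\sqrt{2} \left(1 + i\right) e^{\frac{17 \sqrt{2} \omega \left(1 - i\right)}{2}}}{4913}
  Res_{z = - \frac{17 \sqrt{2}}{2} + \frac{17 \sqrt{2} i}{2}} g(z) = \frac{\sqrt{2} \left(1 - i\right) e^{\frac{17 \sqrt{2} \omega \left(1 + i\right)}{2}}}{4913}
  F(ω) = 2πi·ΣRes = - \frac{2 \sqrt{2} i \pi \left(\left(1 + i\right) e^{\frac{17 \sqrt{2} \omega \left(1 - i\right)}{2}} - \left(1 - i\right) e^{\frac{17 \sqrt{2} \omega \left(1 + i\right)}{2}}\right)}{4913} = \frac{8 \pi e^{\frac{17 \sqrt{2} \omega}{2}} \cos{\left(\frac{17 \sqrt{2} \omega}{2} + \frac{\pi}{4} \right)}}{4913}

Both cases combine into a single formula in |ω|:

F(ω) = \frac{8 \pi e^{- \frac{17 \sqrt{2} \left|{\omega}\right|}{2}} \sin{\left(\frac{17 \sqrt{2} \left|{\omega}\right|}{2} + \frac{\pi}{4} \right)}}{4913}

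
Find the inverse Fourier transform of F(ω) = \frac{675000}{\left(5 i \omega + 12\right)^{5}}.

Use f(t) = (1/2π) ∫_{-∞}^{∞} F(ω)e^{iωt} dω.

f(t) = 9 t^{4} e^{- \frac{12 t}{5}} u\left(t\right)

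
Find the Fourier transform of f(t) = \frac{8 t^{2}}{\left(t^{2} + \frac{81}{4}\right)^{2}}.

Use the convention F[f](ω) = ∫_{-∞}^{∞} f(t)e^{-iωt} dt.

F(ω) = \frac{4 \pi \left(2 - 9 \left|{\omega}\right|\right) e^{- \frac{9 \left|{\omega}\right|}{2}}}{9}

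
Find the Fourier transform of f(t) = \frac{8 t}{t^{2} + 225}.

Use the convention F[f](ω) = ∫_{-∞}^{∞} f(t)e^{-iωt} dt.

F(ω) = - 8 i \pi e^{- 15 \left|{\omega}\right|} \operatorname{sign}{\left(\omega \right)}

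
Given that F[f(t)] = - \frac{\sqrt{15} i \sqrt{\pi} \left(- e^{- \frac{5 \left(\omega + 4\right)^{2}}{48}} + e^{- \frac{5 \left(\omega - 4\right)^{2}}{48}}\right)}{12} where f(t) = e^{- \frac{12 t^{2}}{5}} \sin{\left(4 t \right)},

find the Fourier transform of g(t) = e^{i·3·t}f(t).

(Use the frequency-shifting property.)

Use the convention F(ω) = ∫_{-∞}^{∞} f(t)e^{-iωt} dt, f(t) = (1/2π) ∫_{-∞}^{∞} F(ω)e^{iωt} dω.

F[g](ω) = \frac{\sqrt{15} i \sqrt{\pi} \left(- e^{\frac{5 \omega}{3}} + e^{5}\right) e^{- \frac{5 \omega^{2}}{48} - \frac{5 \omega}{24} - \frac{245}{48}}}{12}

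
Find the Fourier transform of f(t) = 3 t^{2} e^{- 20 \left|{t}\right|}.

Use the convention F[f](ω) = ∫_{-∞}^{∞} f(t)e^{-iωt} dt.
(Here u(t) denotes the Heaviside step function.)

F(ω) = \frac{240 \left(400 - 3 \omega^{2}\right)}{\left(\omega^{2} + 400\right)^{3}}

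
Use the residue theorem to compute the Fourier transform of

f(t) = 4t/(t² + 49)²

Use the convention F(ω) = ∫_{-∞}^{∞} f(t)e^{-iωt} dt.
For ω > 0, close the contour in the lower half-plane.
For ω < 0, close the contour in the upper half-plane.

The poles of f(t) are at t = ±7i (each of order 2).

Let g(z) = f(z)e^{-iωz}; for large |z| the factor e^{-iωz} decays in the lower half-plane when ω > 0 and in the upper half-plane when ω < 0.

Case ω > 0 (lower half-plane, clockwise contour ⇒ F(ω) = -2πi·ΣRes):
  Res_{z = - 7 i} g(z) = \frac{\omega e^{- 7 \omega}}{7} (pole of order 2)
  F(ω) = -2πi·ΣRes = - \frac{2 i \pi \omega e^{- 7 \omega}}{7}

Case ω < 0 (upper half-plane, counterclockwise contour ⇒ F(ω) = +2πi·ΣRes):
  Res_{z = 7 i} g(z) = - \frac{\omega e^{7 \omega}}{7} (pole of order 2)
  F(ω) = 2πi·ΣRes = - \frac{2 i \pi \omega e^{7 \omega}}{7}

Both cases combine into a single formula in |ω|:

F(ω) = - \frac{2 i \pi \omega e^{- 7 \left|{\omega}\right|}}{7}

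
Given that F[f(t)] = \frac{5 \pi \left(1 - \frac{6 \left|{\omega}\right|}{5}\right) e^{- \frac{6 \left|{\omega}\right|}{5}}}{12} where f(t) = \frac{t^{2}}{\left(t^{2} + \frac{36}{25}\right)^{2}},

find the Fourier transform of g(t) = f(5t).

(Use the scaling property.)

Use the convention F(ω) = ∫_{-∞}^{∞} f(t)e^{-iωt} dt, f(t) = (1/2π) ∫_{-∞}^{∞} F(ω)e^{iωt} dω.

F[g](ω) = \frac{\pi \left(25 - 6 \left|{\omega}\right|\right) e^{- \frac{6 \left|{\omega}\right|}{25}}}{300}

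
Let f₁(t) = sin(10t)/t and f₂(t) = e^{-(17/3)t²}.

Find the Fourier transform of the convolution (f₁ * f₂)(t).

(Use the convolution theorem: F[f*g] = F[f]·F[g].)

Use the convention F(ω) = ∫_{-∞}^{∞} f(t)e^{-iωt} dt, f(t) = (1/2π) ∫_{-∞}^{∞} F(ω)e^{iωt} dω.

F[f₁*f₂](ω) = \begin{cases} \frac{\sqrt{51} \pi^{\frac{3}{2}} e^{- \frac{3 \omega^{2}}{68}}}{17} & \text{for}\: \omega > -10 \wedge \omega < 10 \\0 & \text{otherwise} \end{cases}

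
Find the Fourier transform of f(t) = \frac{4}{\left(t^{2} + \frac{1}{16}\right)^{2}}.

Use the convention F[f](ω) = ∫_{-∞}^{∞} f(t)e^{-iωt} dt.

F(ω) = 32 \pi \left(\left|{\omega}\right| + 4\right) e^{- \frac{\left|{\omega}\right|}{4}}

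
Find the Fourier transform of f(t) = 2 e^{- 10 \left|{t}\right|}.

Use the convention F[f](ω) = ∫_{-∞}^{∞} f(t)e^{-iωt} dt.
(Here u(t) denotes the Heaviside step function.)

F(ω) = \frac{40}{\omega^{2} + 100}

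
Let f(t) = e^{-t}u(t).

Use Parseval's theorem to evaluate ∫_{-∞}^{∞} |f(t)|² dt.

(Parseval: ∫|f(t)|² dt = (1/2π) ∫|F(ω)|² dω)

∫|f(t)|² dt = \frac{1}{2}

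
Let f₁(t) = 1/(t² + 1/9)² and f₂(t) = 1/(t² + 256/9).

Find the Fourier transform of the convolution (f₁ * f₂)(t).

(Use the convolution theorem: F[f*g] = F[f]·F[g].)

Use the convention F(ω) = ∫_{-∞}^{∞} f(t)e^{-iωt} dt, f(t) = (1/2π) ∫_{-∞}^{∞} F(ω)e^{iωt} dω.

F[f₁*f₂](ω) = \frac{27 \pi^{2} \left(\left|{\omega}\right| + 3\right) e^{- \frac{17 \left|{\omega}\right|}{3}}}{32}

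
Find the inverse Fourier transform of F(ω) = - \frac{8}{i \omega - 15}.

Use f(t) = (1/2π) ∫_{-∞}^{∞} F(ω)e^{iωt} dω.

f(t) = 8 e^{15 t} u\left(- t\right)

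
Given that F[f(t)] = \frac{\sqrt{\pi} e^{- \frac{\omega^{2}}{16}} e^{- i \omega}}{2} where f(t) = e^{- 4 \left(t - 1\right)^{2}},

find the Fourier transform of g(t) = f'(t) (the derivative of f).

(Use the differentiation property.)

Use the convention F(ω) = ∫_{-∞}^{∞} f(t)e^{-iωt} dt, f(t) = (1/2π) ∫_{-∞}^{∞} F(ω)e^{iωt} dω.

F[g](ω) = \frac{i \sqrt{\pi} \omega e^{- \omega \left(\frac{\omega}{16} + i\right)}}{2}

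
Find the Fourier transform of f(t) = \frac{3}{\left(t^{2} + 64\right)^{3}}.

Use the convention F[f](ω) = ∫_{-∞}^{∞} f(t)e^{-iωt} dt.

F(ω) = \frac{3 \pi \left(64 \omega^{2} + 24 \left|{\omega}\right| + 3\right) e^{- 8 \left|{\omega}\right|}}{262144}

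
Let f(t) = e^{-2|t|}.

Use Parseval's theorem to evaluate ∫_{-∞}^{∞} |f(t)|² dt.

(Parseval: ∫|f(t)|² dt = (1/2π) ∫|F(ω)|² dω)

∫|f(t)|² dt = \frac{1}{2}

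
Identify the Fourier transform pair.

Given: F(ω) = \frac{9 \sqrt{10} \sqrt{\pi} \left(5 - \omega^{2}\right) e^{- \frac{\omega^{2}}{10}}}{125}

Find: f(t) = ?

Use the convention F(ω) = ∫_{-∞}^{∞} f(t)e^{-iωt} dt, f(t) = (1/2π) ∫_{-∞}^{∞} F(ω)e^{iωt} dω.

f(t) = 9 t^{2} e^{- \frac{5 t^{2}}{2}}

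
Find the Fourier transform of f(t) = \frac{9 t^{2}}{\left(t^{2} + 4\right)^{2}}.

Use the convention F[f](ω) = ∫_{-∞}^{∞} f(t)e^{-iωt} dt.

F(ω) = \frac{9 \pi \left(1 - 2 \left|{\omega}\right|\right) e^{- 2 \left|{\omega}\right|}}{4}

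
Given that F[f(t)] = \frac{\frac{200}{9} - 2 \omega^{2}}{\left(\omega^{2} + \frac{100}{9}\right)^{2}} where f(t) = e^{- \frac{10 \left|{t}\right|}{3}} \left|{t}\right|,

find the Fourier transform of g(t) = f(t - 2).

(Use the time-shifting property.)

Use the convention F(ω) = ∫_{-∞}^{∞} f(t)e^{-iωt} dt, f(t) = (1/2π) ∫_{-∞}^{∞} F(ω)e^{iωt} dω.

F[g](ω) = \frac{18 \left(100 - 9 \omega^{2}\right) e^{- 2 i \omega}}{\left(9 \omega^{2} + 100\right)^{2}}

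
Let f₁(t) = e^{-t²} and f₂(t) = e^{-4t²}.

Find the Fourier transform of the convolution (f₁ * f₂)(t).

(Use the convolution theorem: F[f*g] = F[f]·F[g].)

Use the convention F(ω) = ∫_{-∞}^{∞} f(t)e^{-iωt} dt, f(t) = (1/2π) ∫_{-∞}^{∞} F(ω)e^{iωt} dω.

F[f₁*f₂](ω) = \frac{\pi e^{- \frac{5 \omega^{2}}{16}}}{2}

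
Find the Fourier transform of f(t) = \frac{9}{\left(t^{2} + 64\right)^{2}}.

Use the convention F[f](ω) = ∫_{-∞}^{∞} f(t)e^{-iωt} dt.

F(ω) = \frac{9 \pi \left(8 \left|{\omega}\right| + 1\right) e^{- 8 \left|{\omega}\right|}}{1024}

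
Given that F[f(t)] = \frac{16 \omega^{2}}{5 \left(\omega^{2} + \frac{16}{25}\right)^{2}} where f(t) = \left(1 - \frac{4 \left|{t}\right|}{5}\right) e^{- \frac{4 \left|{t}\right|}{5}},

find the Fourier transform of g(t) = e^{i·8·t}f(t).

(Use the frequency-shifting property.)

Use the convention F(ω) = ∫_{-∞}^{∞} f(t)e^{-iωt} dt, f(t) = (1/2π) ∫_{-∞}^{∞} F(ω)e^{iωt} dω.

F[g](ω) = \frac{2000 \left(\omega - 8\right)^{2}}{\left(25 \left(\omega - 8\right)^{2} + 16\right)^{2}}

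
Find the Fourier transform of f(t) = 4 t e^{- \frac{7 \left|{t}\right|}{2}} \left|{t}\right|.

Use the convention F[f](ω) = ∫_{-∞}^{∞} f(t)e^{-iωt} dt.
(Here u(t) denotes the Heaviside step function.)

F(ω) = \frac{256 i \omega \left(4 \omega^{2} - 147\right)}{\left(4 \omega^{2} + 49\right)^{3}}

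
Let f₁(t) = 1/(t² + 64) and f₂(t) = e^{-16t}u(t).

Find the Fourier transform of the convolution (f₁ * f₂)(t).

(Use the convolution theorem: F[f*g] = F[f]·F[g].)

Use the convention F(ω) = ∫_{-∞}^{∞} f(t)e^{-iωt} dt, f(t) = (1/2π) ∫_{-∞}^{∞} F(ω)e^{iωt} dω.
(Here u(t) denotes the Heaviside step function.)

F[f₁*f₂](ω) = \frac{\pi e^{- 8 \left|{\omega}\right|}}{8 \left(i \omega + 16\right)}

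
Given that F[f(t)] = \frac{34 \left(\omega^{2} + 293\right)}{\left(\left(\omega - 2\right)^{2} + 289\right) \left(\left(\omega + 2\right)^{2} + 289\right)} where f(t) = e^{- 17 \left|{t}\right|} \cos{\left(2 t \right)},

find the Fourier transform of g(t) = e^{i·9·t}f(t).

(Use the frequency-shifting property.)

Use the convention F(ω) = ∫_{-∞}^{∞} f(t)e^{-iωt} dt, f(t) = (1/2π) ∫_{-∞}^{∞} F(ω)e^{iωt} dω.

F[g](ω) = \frac{34 \left(\left(\omega - 9\right)^{2} + 293\right)}{\left(\left(\omega - 11\right)^{2} + 289\right) \left(\left(\omega - 7\right)^{2} + 289\right)}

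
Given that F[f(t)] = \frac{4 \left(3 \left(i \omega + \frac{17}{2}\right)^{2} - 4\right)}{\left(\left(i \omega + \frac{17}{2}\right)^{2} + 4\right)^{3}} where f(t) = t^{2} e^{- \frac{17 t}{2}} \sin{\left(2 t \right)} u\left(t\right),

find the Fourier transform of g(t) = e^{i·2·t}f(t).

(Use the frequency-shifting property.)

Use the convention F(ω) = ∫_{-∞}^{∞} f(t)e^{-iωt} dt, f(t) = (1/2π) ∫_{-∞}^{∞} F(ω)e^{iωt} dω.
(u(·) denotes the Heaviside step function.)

F[g](ω) = \frac{64 \left(3 \left(2 i \left(\omega - 2\right) + 17\right)^{2} - 16\right)}{\left(\left(2 i \left(\omega - 2\right) + 17\right)^{2} + 16\right)^{3}}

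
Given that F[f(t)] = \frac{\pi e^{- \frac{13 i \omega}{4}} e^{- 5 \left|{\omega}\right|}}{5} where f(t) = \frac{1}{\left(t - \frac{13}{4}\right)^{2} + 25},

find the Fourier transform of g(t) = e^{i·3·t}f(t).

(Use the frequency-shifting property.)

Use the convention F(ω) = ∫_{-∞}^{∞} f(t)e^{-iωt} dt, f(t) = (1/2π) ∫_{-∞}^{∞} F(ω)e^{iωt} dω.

F[g](ω) = \frac{\pi e^{- \frac{13 i \left(\omega - 3\right)}{4} - 5 \left|{\omega - 3}\right|}}{5}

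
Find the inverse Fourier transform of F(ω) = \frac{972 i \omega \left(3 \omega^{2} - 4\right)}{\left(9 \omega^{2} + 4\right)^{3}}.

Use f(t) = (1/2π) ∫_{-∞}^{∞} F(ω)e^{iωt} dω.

f(t) = t e^{- \frac{2 \left|{t}\right|}{3}} \left|{t}\right|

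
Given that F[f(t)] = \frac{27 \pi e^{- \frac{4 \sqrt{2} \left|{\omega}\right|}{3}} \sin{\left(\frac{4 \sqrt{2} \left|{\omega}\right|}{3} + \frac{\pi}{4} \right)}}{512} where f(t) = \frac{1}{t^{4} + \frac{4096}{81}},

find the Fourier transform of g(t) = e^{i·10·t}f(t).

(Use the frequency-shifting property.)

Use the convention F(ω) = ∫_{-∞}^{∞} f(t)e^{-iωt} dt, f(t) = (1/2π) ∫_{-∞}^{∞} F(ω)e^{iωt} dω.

F[g](ω) = \frac{27 \pi e^{- \frac{4 \sqrt{2} \left|{\omega - 10}\right|}{3}} \sin{\left(\frac{4 \sqrt{2} \left|{\omega - 10}\right|}{3} + \frac{\pi}{4} \right)}}{512}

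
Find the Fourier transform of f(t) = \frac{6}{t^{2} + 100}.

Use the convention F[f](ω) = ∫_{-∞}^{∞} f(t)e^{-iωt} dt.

F(ω) = \frac{3 \pi e^{- 10 \left|{\omega}\right|}}{5}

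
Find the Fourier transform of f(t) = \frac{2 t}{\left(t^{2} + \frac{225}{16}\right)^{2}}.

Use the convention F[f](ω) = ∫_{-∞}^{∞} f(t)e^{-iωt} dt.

F(ω) = - \frac{4 i \pi \omega e^{- \frac{15 \left|{\omega}\right|}{4}}}{15}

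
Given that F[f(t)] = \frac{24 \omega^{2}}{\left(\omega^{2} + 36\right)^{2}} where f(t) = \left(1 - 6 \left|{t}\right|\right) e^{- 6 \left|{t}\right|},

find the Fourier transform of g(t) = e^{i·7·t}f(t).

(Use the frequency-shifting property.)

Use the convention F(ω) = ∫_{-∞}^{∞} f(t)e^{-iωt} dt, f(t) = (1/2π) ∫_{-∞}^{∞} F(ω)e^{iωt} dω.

F[g](ω) = \frac{24 \left(\omega - 7\right)^{2}}{\left(\left(\omega - 7\right)^{2} + 36\right)^{2}}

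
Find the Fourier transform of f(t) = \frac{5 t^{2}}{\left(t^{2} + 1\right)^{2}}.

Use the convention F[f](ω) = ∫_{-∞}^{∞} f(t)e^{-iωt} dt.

F(ω) = \frac{5 \pi \left(1 - \left|{\omega}\right|\right) e^{- \left|{\omega}\right|}}{2}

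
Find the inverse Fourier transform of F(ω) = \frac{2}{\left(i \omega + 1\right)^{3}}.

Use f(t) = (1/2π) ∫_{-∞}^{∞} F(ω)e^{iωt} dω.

f(t) = t^{2} e^{- t} u\left(t\right)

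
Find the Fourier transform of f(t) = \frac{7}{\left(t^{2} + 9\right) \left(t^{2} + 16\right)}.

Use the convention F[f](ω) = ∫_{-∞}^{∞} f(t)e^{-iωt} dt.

F(ω) = \frac{\pi \left(4 e^{\left|{\omega}\right|} - 3\right) e^{- 4 \left|{\omega}\right|}}{12}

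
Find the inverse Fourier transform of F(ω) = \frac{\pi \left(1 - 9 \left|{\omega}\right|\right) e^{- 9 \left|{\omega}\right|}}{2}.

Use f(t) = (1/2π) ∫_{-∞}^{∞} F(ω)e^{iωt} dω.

f(t) = \frac{9 t^{2}}{\left(t^{2} + 81\right)^{2}}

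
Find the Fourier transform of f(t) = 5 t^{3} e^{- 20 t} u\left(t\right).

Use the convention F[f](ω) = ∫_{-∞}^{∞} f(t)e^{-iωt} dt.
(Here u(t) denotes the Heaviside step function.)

F(ω) = \frac{30}{\left(i \omega + 20\right)^{4}}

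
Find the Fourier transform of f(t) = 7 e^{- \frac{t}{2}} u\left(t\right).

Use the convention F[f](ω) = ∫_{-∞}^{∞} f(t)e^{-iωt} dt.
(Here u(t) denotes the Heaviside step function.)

F(ω) = \frac{14}{2 i \omega + 1}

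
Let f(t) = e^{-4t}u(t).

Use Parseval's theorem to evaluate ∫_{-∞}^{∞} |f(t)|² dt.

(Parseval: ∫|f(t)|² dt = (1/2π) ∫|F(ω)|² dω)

∫|f(t)|² dt = \frac{1}{8}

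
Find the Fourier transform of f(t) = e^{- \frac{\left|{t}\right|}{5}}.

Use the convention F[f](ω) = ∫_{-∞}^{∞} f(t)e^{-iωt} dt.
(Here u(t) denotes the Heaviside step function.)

F(ω) = \frac{10}{25 \omega^{2} + 1}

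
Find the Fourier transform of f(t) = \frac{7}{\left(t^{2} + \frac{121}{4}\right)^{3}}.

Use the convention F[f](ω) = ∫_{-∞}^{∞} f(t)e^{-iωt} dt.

F(ω) = \frac{7 \pi \left(121 \omega^{2} + 66 \left|{\omega}\right| + 12\right) e^{- \frac{11 \left|{\omega}\right|}{2}}}{161051}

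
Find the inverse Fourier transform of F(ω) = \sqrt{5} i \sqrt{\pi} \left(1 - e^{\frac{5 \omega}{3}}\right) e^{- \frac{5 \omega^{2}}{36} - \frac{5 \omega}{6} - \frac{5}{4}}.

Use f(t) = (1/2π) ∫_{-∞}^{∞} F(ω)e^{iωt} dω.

f(t) = 6 e^{- \frac{9 t^{2}}{5}} \sin{\left(3 t \right)}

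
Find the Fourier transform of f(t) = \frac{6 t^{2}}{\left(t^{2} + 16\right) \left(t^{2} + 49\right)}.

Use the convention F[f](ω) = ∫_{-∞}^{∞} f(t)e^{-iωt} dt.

F(ω) = \frac{2 \pi \left(7 - 4 e^{3 \left|{\omega}\right|}\right) e^{- 7 \left|{\omega}\right|}}{11}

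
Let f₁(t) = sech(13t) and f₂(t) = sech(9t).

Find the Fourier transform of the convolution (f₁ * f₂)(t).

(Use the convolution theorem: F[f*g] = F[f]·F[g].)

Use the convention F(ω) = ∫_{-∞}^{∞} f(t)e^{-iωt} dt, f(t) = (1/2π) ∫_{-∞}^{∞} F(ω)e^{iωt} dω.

F[f₁*f₂](ω) = \frac{\pi^{2}}{117 \cosh{\left(\frac{\pi \omega}{26} \right)} \cosh{\left(\frac{\pi \omega}{18} \right)}}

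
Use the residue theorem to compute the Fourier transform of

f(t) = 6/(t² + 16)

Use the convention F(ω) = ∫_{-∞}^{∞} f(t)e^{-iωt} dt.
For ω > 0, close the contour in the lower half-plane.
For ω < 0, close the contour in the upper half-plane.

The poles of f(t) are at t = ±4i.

Let g(z) = f(z)e^{-iωz}; for large |z| the factor e^{-iωz} decays in the lower half-plane when ω > 0 and in the upper half-plane when ω < 0.

Case ω > 0 (lower half-plane, clockwise contour ⇒ F(ω) = -2πi·ΣRes):
  Res_{z = - 4 i} g(z) = \frac{3 i e^{- 4 \omega}}{4}
  F(ω) = -2πi·ΣRes = \frac{3 \pi e^{- 4 \omega}}{2}

Case ω < 0 (upper half-plane, counterclockwise contour ⇒ F(ω) = +2πi·ΣRes):
  Res_{z = 4 i} g(z) = - \frac{3 i e^{4 \omega}}{4}
  F(ω) = 2πi·ΣRes = \frac{3 \pi e^{4 \omega}}{2}

Both cases combine into a single formula in |ω|:

F(ω) = \frac{3 \pi e^{- 4 \left|{\omega}\right|}}{2}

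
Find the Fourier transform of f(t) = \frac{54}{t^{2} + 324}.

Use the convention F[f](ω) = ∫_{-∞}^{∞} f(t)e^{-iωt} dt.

F(ω) = 3 \pi e^{- 18 \left|{\omega}\right|}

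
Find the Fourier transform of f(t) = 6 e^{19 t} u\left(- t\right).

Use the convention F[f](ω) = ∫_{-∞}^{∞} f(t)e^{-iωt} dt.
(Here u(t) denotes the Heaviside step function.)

F(ω) = - \frac{6}{i \omega - 19}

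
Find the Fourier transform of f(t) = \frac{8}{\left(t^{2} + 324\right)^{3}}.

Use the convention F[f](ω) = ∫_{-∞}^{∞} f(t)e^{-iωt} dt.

F(ω) = \frac{\pi \left(108 \omega^{2} + 18 \left|{\omega}\right| + 1\right) e^{- 18 \left|{\omega}\right|}}{629856}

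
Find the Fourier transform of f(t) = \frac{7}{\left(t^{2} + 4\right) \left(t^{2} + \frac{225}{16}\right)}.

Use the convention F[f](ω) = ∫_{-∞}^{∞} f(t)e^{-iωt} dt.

F(ω) = \frac{8 \pi e^{- 2 \left|{\omega}\right|}}{23} - \frac{64 \pi e^{- \frac{15 \left|{\omega}\right|}{4}}}{345}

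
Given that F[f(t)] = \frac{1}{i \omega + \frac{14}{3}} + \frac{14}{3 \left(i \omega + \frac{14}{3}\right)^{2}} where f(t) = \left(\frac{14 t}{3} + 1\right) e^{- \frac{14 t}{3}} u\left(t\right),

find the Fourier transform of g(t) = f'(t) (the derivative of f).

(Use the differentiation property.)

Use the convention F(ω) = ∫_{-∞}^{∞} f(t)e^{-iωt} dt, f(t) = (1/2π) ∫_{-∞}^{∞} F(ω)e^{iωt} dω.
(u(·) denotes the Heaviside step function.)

F[g](ω) = \frac{3 \omega \left(3 \omega - 28 i\right)}{9 \omega^{2} - 84 i \omega - 196}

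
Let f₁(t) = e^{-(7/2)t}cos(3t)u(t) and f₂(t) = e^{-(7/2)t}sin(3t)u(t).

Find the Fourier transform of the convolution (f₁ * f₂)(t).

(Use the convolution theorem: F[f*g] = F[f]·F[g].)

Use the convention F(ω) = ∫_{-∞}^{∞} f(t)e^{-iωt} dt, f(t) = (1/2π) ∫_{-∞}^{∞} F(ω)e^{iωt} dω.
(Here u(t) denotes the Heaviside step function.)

F[f₁*f₂](ω) = \frac{24 \left(2 i \omega + 7\right)}{\left(\left(2 i \omega + 7\right)^{2} + 36\right)^{2}}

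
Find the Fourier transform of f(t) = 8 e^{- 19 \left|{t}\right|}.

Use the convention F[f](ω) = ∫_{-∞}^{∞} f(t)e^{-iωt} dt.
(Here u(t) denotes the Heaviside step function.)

F(ω) = \frac{304}{\omega^{2} + 361}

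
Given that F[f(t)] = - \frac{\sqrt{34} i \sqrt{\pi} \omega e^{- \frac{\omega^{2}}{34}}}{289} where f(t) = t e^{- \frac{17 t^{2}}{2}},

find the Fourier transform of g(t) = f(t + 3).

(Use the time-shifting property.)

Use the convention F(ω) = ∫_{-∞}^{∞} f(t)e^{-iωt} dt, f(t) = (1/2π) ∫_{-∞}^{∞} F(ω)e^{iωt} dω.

F[g](ω) = - \frac{\sqrt{34} i \sqrt{\pi} \omega e^{- \frac{\omega \left(\omega - 102 i\right)}{34}}}{289}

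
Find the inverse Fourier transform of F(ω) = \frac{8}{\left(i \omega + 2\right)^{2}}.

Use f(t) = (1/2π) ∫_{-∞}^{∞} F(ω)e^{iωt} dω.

f(t) = 8 t e^{- 2 t} u\left(t\right)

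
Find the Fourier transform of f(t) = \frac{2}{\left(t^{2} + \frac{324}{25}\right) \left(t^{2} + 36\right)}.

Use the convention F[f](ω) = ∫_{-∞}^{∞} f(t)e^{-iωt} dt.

F(ω) = - \frac{25 \pi e^{- 6 \left|{\omega}\right|}}{1728} + \frac{125 \pi e^{- \frac{18 \left|{\omega}\right|}{5}}}{5184}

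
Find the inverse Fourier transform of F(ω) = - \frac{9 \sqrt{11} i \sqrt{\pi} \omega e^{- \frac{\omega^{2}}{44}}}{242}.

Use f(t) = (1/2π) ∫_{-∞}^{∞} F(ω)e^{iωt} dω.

f(t) = 9 t e^{- 11 t^{2}}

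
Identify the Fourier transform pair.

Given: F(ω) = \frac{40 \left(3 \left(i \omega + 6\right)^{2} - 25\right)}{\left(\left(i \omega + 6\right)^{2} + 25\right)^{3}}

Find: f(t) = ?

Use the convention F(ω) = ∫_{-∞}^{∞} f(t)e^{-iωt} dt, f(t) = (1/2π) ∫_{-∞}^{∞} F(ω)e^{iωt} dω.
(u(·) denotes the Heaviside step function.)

f(t) = 4 t^{2} e^{- 6 t} \sin{\left(5 t \right)} u\left(t\right)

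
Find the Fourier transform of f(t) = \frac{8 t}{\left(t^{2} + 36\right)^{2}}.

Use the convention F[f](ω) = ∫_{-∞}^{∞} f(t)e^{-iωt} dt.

F(ω) = - \frac{2 i \pi \omega e^{- 6 \left|{\omega}\right|}}{3}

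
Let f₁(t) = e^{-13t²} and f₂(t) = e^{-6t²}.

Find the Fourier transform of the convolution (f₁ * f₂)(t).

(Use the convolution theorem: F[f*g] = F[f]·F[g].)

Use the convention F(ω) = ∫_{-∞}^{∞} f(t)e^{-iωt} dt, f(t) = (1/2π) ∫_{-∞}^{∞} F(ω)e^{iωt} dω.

F[f₁*f₂](ω) = \frac{\sqrt{78} \pi e^{- \frac{19 \omega^{2}}{312}}}{78}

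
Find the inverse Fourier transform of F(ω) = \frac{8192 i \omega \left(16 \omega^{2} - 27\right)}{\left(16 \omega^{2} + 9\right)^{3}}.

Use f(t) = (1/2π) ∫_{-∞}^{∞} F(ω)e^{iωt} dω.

f(t) = 8 t e^{- \frac{3 \left|{t}\right|}{4}} \left|{t}\right|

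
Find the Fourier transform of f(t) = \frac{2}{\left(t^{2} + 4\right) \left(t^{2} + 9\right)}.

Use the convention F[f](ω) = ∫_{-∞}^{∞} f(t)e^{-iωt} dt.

F(ω) = \frac{\pi \left(3 e^{\left|{\omega}\right|} - 2\right) e^{- 3 \left|{\omega}\right|}}{15}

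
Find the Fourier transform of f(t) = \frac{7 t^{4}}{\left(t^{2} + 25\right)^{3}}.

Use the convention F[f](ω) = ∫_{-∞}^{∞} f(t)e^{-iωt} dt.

F(ω) = \frac{7 \pi \left(25 \omega^{2} - 25 \left|{\omega}\right| + 3\right) e^{- 5 \left|{\omega}\right|}}{40}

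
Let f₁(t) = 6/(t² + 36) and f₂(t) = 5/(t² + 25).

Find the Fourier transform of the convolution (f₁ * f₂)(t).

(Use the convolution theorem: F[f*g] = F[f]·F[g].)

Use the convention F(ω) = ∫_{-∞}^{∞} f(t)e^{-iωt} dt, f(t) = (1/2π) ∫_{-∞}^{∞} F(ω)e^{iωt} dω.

F[f₁*f₂](ω) = \pi^{2} e^{- 11 \left|{\omega}\right|}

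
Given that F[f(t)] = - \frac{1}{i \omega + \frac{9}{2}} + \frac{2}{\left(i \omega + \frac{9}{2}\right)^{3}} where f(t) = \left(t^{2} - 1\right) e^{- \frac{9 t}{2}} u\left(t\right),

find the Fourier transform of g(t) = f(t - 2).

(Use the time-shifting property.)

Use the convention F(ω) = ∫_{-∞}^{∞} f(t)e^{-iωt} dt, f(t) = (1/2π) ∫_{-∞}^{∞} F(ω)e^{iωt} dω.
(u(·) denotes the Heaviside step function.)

F[g](ω) = \frac{2 \left(16 i \omega - \left(2 i \omega + 9\right)^{3} + 72\right) e^{- 2 i \omega}}{\left(2 i \omega + 9\right)^{4}}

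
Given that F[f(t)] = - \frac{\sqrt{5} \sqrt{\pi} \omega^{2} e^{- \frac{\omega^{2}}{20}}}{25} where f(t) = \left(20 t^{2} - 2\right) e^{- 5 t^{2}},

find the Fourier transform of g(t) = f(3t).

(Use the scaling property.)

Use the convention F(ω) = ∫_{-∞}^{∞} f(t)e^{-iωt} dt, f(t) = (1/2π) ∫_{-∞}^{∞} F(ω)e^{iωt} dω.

F[g](ω) = - \frac{\sqrt{5} \sqrt{\pi} \omega^{2} e^{- \frac{\omega^{2}}{180}}}{675}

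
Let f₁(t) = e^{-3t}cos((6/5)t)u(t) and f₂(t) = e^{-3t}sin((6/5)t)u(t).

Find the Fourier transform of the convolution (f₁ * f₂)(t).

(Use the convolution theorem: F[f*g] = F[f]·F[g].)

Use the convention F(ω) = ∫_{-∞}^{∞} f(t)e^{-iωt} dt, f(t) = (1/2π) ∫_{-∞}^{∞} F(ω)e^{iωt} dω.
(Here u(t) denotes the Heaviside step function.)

F[f₁*f₂](ω) = \frac{750 \left(i \omega + 3\right)}{\left(25 \left(i \omega + 3\right)^{2} + 36\right)^{2}}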